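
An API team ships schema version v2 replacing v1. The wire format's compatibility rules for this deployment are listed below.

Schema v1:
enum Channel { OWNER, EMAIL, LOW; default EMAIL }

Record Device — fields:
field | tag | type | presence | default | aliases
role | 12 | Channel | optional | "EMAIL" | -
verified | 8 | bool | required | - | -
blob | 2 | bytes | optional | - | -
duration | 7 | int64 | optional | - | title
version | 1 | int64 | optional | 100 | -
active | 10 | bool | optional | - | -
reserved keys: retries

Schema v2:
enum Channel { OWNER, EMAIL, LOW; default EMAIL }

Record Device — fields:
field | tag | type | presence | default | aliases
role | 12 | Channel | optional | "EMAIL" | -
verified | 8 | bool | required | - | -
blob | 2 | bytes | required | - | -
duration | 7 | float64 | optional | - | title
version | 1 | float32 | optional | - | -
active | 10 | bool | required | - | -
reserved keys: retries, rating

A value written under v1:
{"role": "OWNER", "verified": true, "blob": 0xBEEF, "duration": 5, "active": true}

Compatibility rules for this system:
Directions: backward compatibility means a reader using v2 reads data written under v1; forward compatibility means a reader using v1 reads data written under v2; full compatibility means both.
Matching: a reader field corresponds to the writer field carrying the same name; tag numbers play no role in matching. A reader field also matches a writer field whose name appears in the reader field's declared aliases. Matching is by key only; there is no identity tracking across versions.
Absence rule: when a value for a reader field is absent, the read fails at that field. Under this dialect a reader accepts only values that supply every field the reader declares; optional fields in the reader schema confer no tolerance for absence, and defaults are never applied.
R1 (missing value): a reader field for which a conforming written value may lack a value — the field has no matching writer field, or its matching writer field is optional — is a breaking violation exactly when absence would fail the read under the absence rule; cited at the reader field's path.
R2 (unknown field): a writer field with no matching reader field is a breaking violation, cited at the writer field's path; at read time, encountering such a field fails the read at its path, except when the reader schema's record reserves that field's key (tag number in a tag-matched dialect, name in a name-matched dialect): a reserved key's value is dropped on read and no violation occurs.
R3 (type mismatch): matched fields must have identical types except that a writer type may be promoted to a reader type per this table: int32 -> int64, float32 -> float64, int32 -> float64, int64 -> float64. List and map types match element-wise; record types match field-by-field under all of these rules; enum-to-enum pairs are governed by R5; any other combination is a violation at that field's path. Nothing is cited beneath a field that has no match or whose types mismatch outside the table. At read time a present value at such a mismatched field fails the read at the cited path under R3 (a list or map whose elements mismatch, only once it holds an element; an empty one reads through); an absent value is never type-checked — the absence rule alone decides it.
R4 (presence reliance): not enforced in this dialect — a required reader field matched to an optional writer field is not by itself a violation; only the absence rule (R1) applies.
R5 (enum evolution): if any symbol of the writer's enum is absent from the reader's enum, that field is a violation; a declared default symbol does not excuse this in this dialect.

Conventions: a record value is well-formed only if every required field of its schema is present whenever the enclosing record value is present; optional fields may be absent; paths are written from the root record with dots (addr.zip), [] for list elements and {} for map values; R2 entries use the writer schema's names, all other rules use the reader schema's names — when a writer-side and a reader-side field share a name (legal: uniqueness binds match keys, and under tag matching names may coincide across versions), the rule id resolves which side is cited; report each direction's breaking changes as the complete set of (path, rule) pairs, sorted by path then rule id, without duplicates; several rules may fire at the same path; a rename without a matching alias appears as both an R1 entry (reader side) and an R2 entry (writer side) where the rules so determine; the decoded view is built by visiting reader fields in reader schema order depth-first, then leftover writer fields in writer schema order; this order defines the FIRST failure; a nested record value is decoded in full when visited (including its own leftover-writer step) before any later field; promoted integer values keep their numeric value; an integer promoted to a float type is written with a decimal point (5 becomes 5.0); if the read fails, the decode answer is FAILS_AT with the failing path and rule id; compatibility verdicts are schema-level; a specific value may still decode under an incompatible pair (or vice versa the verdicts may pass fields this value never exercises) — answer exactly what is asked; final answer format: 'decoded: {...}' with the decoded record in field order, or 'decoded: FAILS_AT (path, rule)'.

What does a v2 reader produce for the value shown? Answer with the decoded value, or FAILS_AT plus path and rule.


the writer's type comes first in each Device pair
decode (reader v2):
  role := "OWNER"
  verified := true
  blob := 0xBEEF
  duration := 5.0 (int64 -> float64)
  read fails at version under R1 (no fill)
  => FAILS_AT (version, R1)
the rest of the Device diff is inert for this question:
  field blob in record Device: optional changed to required -> changes Device's schema-level verdicts only — the decode of this value is the same
  field active in record Device: optional changed to required -> changes Device's schema-level verdicts only — the decode of this value is the same
  field duration in record Device: type int64 changed to float64 -> changes Device's schema-level verdicts only — the decode of this value is the same

decoded: FAILS_AT (version, R1)


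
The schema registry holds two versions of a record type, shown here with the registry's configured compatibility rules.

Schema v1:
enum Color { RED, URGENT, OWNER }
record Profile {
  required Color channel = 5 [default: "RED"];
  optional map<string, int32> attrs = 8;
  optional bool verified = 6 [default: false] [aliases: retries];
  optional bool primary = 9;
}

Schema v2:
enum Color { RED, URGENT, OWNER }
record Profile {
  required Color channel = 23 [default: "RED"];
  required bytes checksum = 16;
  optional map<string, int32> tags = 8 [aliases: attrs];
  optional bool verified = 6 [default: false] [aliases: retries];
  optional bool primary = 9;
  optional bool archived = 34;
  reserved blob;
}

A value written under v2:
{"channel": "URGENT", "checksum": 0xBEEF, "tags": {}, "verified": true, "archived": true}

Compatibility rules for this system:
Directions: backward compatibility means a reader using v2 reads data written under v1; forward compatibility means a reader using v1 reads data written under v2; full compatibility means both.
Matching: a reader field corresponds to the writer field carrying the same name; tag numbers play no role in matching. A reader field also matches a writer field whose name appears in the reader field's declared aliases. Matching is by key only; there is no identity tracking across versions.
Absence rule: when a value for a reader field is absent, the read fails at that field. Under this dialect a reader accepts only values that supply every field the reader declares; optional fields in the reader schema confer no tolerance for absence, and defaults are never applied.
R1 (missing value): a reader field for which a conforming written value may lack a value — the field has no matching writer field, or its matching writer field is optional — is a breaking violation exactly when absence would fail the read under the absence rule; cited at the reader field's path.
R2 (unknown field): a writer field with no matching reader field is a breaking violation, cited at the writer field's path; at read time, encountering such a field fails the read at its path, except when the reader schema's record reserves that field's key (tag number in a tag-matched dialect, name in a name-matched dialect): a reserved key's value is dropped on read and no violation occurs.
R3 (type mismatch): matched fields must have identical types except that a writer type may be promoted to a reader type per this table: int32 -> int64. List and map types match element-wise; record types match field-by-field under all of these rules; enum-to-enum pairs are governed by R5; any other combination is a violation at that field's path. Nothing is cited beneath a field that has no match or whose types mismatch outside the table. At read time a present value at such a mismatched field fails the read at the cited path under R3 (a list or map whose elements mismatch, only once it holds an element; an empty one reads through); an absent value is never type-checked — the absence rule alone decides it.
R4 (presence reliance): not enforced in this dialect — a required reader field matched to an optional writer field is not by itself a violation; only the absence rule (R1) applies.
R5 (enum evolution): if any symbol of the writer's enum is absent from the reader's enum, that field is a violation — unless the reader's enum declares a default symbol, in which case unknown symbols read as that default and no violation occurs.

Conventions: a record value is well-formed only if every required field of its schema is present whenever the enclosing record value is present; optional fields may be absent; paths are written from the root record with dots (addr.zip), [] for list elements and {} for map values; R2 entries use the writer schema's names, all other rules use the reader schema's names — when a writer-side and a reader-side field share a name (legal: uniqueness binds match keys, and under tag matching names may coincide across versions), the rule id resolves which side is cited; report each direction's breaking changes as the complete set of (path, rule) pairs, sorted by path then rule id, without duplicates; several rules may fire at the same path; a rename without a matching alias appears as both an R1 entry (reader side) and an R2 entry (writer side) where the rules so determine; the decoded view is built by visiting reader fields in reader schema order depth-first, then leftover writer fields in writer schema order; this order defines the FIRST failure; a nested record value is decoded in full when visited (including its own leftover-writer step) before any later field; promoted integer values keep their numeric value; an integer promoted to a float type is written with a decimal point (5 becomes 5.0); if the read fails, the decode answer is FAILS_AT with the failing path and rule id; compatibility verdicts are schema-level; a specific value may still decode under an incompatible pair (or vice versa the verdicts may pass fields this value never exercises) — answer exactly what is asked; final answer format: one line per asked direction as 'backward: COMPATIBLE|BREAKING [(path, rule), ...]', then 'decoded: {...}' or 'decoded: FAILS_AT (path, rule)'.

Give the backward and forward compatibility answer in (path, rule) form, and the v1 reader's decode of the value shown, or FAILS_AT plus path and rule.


backward: BREAKING [(archived, R1), (checksum, R1), (primary, R1), (tags, R1), (verified, R1)]; forward: BREAKING [(archived, R2), (attrs, R1), (checksum, R2), (primary, R1), (tags, R2), (verified, R1)]; decoded: FAILS_AT (attrs, R1)

the writer's type comes first in each Profile pair
backward analysis of Profile with v2 as reader and v1 as writer:
  channel: paired with writer channel (Color -> Color; writer required)
  checksum: no writer match
  tags: paired with writer attrs (map<string, int32> -> map<string, int32>; writer optional)
  verified: paired with writer verified (bool -> bool; writer optional)
  primary: paired with writer primary (bool -> bool; writer optional)
  archived: no writer match
  violation R1 at archived
  violation R1 at checksum
  violation R1 at primary
  violation R1 at tags
  violation R1 at verified
  => backward: BREAKING (5)
forward analysis of Profile with v1 as reader and v2 as writer:
  channel: paired with writer channel (Color -> Color; writer required)
  attrs: no writer match
  verified: paired with writer verified (bool -> bool; writer optional)
  primary: paired with writer primary (bool -> bool; writer optional)
  writer checksum: unknown to reader
  writer tags: unknown to reader
  writer archived: unknown to reader
  violation R2 at archived
  violation R1 at attrs
  violation R2 at checksum
  violation R1 at primary
  violation R2 at tags
  violation R1 at verified
  => forward: BREAKING (6)
decode (reader v1):
  channel := "URGENT"
  read fails at attrs under R1 (no fill)
  => FAILS_AT (attrs, R1)


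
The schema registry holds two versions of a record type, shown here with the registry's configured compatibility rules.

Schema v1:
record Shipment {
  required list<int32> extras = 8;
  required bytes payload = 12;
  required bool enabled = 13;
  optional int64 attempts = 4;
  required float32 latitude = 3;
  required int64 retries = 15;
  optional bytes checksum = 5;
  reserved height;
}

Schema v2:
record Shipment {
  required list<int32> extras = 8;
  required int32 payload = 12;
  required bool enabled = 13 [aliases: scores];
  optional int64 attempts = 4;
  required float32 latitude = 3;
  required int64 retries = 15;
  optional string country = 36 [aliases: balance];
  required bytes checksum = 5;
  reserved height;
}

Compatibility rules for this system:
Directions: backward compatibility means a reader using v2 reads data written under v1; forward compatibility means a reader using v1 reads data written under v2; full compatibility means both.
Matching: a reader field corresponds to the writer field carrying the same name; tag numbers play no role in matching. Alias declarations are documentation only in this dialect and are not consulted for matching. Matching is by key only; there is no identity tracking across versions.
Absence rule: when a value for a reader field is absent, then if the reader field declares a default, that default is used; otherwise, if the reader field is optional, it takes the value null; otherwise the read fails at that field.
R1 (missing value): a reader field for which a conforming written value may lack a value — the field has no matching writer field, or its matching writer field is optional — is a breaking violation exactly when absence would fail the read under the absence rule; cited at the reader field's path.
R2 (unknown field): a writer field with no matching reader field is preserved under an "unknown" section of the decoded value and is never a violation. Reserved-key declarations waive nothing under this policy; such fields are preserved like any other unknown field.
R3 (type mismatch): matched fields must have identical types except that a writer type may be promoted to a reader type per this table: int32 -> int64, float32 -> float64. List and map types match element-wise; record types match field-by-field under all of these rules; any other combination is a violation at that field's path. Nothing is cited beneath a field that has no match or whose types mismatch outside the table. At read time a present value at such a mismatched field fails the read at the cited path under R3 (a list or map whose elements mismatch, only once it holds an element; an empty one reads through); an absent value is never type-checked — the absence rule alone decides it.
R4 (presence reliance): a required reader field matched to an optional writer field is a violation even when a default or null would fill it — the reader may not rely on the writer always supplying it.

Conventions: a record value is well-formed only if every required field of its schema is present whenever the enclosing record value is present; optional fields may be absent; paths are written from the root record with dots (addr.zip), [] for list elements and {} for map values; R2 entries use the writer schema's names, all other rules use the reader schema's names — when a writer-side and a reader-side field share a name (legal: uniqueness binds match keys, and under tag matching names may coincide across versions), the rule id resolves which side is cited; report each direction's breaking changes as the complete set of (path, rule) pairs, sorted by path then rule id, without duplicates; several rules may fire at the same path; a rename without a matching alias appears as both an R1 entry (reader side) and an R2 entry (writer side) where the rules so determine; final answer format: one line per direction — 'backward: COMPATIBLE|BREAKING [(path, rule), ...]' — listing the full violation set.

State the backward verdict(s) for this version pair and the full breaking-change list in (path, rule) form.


arrows below run writer -> reader for Shipment
backward for Shipment (reader v2, writer v1):
  extras: paired with writer extras (list<int32> -> list<int32>; writer required)
  payload: paired with writer payload (bytes -> int32; writer required)
  enabled: paired with writer enabled (bool -> bool; writer required)
  attempts: paired with writer attempts (int64 -> int64; writer optional)
  latitude: paired with writer latitude (float32 -> float32; writer required)
  retries: paired with writer retries (int64 -> int64; writer required)
  country has no writer counterpart
  checksum: paired with writer checksum (bytes -> bytes; writer optional)
  R1 fires at checksum
  R4 fires at checksum
  R3 fires at payload
  => 3 violation(s): backward is BREAKING for Shipment
remaining Shipment differences; none change what is asked:
  added field country to record Shipment: optional string, tag 36 (in v2 it sits immediately before checksum) -> inert for the asked Shipment verdict: nothing fires

backward: BREAKING [(checksum, R1), (checksum, R4), (payload, R3)]


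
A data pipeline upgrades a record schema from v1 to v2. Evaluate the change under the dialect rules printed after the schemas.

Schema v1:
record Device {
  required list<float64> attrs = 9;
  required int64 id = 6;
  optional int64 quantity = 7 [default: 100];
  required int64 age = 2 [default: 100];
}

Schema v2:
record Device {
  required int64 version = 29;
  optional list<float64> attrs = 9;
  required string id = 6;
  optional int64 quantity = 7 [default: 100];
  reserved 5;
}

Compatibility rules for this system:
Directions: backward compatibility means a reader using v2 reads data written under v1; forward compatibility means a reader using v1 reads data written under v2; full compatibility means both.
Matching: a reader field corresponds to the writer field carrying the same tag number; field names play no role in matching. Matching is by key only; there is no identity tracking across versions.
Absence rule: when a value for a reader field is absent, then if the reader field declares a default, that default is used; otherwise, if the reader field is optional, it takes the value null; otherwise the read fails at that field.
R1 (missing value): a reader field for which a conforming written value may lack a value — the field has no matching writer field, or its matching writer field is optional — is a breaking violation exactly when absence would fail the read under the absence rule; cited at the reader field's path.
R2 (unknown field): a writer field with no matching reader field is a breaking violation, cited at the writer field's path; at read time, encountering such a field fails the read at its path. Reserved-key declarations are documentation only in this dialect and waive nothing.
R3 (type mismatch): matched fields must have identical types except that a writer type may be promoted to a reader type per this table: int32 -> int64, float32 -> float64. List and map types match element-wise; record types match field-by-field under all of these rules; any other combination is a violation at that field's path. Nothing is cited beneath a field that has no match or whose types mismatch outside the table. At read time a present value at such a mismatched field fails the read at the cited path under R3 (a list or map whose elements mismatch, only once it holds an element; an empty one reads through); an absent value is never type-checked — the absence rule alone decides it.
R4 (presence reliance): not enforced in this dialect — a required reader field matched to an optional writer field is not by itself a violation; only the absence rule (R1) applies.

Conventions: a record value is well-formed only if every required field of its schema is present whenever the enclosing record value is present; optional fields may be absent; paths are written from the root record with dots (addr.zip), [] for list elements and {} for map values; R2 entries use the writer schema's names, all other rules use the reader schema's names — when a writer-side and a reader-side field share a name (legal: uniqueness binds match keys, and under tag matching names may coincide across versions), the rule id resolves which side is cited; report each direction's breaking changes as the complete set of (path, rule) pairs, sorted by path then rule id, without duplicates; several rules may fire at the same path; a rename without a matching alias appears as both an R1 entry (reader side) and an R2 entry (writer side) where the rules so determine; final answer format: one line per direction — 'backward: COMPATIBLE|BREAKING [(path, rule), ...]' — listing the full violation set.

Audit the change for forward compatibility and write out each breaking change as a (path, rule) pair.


forward: BREAKING [(attrs, R1), (id, R3), (version, R2)]

each type pair in Device: writer, then reader
checking forward for Device: reader v1 against writer v2:
  list<float64> -> list<float64>, writer optional: attrs aligns to attrs
  string -> int64, writer required: id aligns to id
  int64 -> int64, writer optional: quantity aligns to quantity
  age: no writer-side match
  writer version: unknown to reader
  rule R1 violated at attrs
  rule R3 violated at id
  rule R2 violated at version
  => forward: BREAKING (3)
the rest of the Device diff is inert for this question:
  removed field age from record Device -> fires only in the backward direction of Device, which is not asked here


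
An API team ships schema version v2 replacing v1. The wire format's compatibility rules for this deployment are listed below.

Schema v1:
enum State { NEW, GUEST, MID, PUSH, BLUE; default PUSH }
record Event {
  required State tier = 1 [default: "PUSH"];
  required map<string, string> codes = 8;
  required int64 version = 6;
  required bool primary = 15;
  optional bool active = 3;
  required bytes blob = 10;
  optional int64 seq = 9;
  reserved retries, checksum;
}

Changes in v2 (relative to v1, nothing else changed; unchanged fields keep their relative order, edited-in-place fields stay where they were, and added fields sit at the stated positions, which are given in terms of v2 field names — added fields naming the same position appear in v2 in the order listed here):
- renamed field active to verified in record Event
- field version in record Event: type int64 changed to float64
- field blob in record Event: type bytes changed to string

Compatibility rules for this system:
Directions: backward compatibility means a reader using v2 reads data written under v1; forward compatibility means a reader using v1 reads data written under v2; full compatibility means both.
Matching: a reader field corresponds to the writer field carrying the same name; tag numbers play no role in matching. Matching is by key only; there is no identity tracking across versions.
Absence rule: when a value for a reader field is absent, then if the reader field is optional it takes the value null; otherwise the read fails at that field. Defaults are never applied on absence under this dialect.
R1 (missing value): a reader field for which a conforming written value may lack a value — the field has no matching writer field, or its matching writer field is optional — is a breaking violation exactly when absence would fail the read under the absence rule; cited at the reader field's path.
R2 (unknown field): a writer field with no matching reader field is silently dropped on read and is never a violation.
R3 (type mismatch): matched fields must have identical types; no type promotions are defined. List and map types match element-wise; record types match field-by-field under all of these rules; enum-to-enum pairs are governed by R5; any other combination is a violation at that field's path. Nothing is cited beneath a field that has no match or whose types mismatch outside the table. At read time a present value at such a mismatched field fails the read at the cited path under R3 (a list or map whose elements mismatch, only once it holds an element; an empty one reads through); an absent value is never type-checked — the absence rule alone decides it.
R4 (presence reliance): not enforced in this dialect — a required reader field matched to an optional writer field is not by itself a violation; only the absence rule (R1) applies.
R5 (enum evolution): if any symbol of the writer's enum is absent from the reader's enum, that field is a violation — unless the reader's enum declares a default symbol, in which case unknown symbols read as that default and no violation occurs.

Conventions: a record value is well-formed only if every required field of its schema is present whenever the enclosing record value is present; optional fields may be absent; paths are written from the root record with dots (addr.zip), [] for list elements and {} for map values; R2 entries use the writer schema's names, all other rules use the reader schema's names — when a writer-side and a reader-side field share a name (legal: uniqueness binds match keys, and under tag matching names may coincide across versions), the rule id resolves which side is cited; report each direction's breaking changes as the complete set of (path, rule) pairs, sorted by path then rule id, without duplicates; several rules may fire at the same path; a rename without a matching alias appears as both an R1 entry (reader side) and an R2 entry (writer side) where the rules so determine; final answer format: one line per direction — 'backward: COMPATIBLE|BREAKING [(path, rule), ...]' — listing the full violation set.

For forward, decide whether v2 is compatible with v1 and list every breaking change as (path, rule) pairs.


forward: BREAKING [(blob, R3), (version, R3)]

arrows below run writer -> reader for Event
forward for Event (reader v1, writer v2):
  State -> State, writer required: tier aligns to tier
  map<string, string> -> map<string, string>, writer required: codes aligns to codes
  float64 -> int64, writer required: version aligns to version
  bool -> bool, writer required: primary aligns to primary
  active: no writer-side match
  string -> bytes, writer required: blob aligns to blob
  int64 -> int64, writer optional: seq aligns to seq
  writer field verified has no reader counterpart
  breaking: (blob, R3)
  breaking: (version, R3)
  forward on Event therefore BREAKING (2)
diffs on Event not affecting the asked answer:
  renamed field active to verified in record Event -> triggers nothing under Event's printed rules — same verdict


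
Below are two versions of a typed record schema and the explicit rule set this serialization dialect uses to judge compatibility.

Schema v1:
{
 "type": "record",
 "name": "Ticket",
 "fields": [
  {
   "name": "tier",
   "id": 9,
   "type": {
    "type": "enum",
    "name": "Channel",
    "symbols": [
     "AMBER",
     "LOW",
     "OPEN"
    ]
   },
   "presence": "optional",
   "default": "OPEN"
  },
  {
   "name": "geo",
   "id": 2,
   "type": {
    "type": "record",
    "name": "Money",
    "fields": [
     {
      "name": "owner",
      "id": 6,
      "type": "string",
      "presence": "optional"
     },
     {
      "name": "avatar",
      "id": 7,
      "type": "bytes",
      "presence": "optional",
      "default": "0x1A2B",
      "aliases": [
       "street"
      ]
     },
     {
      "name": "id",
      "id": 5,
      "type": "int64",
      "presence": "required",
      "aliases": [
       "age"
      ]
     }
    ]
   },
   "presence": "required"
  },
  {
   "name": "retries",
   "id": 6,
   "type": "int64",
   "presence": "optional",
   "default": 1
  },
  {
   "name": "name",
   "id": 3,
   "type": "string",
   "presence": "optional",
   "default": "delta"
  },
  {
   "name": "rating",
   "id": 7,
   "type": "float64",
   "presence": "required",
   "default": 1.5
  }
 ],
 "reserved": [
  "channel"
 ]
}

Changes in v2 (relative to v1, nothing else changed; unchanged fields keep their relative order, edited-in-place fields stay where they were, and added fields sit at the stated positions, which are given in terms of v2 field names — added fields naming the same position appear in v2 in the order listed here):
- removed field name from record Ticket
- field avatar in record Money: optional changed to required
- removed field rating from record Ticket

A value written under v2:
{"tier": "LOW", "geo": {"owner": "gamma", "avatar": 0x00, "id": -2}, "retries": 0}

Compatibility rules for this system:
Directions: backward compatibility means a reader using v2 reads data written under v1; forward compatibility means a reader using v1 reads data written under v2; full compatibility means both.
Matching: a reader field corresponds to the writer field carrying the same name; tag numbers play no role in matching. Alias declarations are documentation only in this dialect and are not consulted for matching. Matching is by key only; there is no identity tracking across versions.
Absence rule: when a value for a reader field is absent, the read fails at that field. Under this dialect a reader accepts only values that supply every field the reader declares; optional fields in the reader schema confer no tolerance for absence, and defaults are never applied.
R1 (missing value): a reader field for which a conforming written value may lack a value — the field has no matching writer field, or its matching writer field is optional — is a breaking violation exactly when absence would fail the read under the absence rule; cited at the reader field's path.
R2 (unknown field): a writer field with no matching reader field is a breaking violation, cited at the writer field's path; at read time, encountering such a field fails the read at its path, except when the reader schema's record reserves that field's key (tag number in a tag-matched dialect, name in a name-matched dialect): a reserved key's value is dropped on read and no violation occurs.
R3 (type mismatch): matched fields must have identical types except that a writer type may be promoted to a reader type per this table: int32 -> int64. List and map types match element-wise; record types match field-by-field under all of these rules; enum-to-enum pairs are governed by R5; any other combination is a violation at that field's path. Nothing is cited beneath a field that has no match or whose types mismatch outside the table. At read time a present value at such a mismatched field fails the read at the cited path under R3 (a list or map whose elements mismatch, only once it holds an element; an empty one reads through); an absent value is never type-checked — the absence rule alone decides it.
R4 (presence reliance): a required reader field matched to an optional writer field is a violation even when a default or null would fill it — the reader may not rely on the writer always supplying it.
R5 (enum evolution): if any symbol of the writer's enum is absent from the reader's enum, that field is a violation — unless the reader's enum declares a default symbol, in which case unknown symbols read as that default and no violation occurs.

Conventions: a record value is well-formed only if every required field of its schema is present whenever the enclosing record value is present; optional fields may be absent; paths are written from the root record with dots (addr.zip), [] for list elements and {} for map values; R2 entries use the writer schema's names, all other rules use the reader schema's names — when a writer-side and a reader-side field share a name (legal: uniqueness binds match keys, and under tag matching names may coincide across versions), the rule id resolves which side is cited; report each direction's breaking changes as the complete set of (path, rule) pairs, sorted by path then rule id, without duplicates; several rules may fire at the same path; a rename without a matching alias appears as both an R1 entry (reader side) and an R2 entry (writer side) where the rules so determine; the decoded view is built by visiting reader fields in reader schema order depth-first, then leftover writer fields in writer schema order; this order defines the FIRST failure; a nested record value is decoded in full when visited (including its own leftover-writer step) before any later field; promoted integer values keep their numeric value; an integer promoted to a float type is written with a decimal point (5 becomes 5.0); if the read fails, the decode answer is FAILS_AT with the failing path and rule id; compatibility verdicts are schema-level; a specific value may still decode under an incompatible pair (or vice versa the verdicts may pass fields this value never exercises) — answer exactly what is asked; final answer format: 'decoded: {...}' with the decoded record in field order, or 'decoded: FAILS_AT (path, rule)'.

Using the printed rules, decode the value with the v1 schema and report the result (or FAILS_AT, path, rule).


the writer's type comes first in each Ticket pair
migrating the Ticket value to v1:
  tier := "LOW"
  geo.owner := "gamma"
  geo.avatar := 0x00
  geo.id := -2
  retries := 0
  read fails at name under R1 (no fill)
  => FAILS_AT (name, R1)
remaining Ticket differences; none change what is asked:
  field avatar in record Money: optional changed to required -> changes Ticket's schema-level verdicts only — the decode of this value is the same
  removed field rating from record Ticket -> changes Ticket's schema-level verdicts only — the decode of this value is the same

decoded: FAILS_AT (name, R1)


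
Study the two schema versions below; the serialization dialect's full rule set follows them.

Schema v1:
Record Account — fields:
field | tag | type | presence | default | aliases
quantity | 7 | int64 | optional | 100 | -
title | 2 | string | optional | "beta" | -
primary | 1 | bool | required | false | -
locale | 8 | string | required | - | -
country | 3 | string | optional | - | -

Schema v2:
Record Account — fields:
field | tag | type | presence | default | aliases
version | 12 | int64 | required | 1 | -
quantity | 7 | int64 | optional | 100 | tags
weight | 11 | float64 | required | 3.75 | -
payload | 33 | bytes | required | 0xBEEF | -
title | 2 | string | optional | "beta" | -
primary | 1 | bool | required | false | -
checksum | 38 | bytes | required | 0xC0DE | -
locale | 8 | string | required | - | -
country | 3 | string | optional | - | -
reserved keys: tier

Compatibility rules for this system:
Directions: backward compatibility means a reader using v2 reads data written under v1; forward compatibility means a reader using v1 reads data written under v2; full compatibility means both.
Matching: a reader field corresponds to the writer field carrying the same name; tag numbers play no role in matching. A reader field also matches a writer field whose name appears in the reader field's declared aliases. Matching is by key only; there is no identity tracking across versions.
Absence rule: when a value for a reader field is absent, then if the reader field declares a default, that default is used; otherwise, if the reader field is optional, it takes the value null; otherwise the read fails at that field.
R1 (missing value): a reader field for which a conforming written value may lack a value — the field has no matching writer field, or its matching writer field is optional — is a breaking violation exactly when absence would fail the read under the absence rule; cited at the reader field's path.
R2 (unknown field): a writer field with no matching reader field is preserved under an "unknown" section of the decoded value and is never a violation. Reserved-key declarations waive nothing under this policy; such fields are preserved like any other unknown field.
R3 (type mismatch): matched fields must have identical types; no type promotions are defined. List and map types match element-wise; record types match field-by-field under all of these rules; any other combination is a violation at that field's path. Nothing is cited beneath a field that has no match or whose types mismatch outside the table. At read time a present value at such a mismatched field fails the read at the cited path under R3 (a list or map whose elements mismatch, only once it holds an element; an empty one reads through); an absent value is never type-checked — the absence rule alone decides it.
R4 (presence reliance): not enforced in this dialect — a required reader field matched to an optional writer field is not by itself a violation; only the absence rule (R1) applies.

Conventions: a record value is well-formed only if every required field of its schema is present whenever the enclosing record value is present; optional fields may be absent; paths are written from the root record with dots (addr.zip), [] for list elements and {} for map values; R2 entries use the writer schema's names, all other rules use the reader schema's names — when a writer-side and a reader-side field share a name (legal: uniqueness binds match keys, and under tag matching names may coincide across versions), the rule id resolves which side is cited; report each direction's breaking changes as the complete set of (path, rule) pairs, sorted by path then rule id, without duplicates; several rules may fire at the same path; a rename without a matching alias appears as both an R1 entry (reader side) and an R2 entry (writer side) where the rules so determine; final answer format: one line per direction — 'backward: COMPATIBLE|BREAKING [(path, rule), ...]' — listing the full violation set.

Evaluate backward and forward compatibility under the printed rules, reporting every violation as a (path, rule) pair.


backward: COMPATIBLE []; forward: COMPATIBLE []

each type pair in Account: writer, then reader
backward analysis of Account with v2 as reader and v1 as writer:
  version: no writer match
  int64 -> int64, writer optional: quantity aligns to quantity
  weight: no writer match
  payload: no writer match
  string -> string, writer optional: title aligns to title
  bool -> bool, writer required: primary aligns to primary
  checksum: no writer match
  string -> string, writer required: locale aligns to locale
  string -> string, writer optional: country aligns to country
  => backward: COMPATIBLE
forward analysis of Account with v1 as reader and v2 as writer:
  int64 -> int64, writer optional: quantity aligns to quantity
  string -> string, writer optional: title aligns to title
  bool -> bool, writer required: primary aligns to primary
  string -> string, writer required: locale aligns to locale
  string -> string, writer optional: country aligns to country
  leftover writer field: version
  leftover writer field: weight
  leftover writer field: payload
  leftover writer field: checksum
  => forward: COMPATIBLE


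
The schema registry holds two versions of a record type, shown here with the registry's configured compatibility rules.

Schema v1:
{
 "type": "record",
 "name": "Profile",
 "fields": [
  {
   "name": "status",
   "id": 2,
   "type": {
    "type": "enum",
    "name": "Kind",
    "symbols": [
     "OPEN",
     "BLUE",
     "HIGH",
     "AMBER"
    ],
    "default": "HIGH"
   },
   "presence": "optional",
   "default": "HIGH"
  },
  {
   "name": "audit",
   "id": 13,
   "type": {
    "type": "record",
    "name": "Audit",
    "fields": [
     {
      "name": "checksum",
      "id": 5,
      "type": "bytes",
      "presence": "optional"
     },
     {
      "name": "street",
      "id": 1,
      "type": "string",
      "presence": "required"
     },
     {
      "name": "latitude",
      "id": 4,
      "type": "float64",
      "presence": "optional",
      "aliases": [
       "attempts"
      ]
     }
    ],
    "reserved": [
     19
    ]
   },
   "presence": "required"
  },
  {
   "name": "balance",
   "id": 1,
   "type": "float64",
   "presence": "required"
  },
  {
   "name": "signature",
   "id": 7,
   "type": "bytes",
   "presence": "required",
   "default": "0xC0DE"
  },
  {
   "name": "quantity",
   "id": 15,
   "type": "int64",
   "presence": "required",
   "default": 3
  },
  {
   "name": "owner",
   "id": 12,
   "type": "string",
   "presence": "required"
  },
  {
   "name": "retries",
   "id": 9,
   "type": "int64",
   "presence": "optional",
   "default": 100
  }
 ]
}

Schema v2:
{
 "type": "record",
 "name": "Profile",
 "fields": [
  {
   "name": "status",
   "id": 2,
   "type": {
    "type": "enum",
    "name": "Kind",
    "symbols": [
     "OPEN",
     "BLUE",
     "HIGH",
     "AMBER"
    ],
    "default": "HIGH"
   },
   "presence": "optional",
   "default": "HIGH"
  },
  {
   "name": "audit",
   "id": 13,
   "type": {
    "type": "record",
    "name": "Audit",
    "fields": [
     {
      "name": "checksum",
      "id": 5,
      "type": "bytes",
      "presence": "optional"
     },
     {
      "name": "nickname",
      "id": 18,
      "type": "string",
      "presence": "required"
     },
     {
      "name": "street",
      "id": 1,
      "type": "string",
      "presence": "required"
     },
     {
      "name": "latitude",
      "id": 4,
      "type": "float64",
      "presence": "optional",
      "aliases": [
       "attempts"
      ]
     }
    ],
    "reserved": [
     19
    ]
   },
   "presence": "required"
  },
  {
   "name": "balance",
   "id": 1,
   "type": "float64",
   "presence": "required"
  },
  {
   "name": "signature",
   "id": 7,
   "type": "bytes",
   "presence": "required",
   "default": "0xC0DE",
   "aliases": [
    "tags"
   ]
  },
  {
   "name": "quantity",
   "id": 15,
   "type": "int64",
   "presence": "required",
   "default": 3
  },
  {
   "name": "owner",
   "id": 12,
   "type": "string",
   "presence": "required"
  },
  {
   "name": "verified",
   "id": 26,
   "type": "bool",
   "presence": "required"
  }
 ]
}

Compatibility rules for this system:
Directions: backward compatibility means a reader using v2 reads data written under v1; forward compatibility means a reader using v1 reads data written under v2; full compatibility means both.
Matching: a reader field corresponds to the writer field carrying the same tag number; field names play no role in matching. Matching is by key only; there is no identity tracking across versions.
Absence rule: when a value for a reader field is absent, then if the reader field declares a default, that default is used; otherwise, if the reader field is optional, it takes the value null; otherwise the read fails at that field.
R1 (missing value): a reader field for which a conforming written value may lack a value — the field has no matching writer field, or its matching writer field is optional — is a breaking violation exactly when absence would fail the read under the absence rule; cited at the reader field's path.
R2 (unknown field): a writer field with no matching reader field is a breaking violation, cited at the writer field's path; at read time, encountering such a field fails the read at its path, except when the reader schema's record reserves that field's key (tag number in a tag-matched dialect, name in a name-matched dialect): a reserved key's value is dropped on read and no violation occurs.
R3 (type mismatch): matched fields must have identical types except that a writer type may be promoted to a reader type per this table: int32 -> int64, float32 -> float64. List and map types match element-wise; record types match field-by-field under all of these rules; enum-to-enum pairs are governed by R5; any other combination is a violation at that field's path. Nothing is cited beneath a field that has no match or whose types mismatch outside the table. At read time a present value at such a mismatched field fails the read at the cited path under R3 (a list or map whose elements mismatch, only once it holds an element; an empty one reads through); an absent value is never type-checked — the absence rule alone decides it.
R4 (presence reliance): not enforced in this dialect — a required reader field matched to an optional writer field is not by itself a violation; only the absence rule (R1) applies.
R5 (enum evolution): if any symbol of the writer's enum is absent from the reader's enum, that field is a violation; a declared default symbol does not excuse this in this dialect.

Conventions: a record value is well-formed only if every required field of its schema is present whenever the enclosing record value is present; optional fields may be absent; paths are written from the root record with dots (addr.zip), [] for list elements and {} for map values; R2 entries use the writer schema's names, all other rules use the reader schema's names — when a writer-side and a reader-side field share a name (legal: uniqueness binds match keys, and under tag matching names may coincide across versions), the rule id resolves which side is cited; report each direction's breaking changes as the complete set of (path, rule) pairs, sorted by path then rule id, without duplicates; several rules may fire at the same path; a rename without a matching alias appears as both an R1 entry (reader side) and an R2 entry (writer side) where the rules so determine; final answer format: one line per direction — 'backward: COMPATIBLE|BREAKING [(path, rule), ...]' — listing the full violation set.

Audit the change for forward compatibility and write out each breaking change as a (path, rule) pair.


forward: BREAKING [(audit.nickname, R2), (verified, R2)]

arrows below run writer -> reader for Profile
forward analysis of Profile with v1 as reader and v2 as writer:
  status <- status (Kind -> Kind, writer optional)
  audit <- audit (Audit -> Audit, writer required)
  balance <- balance (float64 -> float64, writer required)
  signature <- signature (bytes -> bytes, writer required)
  quantity <- quantity (int64 -> int64, writer required)
  owner <- owner (string -> string, writer required)
  retries: no writer match
  writer verified: unknown to reader
  audit.checksum <- audit.checksum (bytes -> bytes, writer optional)
  audit.street <- audit.street (string -> string, writer required)
  audit.latitude <- audit.latitude (float64 -> float64, writer optional)
  writer audit.nickname: unknown to reader
  violation R2 at audit.nickname
  violation R2 at verified
  forward on Profile therefore BREAKING (2)
remaining Profile differences; none change what is asked:
  removed field retries from record Profile -> affects backward compatibility only, which is not asked
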